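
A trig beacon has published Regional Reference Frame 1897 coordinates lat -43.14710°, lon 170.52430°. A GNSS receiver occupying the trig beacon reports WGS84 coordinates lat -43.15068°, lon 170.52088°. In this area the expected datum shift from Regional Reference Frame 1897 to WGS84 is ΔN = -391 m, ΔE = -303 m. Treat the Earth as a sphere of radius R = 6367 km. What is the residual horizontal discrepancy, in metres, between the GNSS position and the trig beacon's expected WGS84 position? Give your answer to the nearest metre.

Observed coordinate differences: Δφ = -0.00358°, Δλ = -0.00342°.
Converting to metres (1° lat = 111125 m, cos φ = 0.729600): observed ΔN = -397.8 m, observed ΔE = -277.3 m.
Subtracting the expected shift leaves a residual of -397.8 − (-391) = -6.8 m north and -277.3 − (-303) = 25.7 m east.
Residual distance = √((-6.8)² + 25.7²) = 26.6 m.

27 m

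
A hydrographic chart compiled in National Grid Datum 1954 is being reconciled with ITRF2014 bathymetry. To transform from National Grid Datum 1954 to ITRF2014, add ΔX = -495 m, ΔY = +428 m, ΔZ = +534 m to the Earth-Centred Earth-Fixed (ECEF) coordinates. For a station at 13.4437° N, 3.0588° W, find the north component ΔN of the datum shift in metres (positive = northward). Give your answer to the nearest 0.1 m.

ΔN = 639.6 m

The local north axis is (−sin φ cos λ, −sin φ sin λ, cos φ), giving ΔN = 114.918 + 5.310 + 519.368 = 639.60 m.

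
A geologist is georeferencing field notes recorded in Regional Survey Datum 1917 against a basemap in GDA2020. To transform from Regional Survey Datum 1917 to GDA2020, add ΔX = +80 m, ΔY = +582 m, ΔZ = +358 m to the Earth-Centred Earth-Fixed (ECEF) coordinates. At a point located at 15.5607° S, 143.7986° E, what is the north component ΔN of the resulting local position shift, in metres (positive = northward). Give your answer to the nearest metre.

At φ = -15.5607°, λ = 143.7986°: sin φ = -0.268259, cos φ = 0.963347, sin λ = 0.590625, cos λ = -0.806946.
ΔN = −sin φ cos λ·ΔX − sin φ sin λ·ΔY + cos φ·ΔZ = −(-0.268259)(-0.806946)(80) − (-0.268259)(0.590625)(582) + (0.963347)(358) = 419.77 m.

ΔN = 420 m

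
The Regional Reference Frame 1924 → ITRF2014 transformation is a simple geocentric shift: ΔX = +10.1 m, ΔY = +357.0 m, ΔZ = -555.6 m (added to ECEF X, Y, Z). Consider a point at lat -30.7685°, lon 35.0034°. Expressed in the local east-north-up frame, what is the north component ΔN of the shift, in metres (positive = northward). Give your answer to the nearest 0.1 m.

The local north axis is (−sin φ cos λ, −sin φ sin λ, cos φ), giving ΔN = 4.232 + 104.762 − 477.394 = -368.40 m.

ΔN = -368.4 m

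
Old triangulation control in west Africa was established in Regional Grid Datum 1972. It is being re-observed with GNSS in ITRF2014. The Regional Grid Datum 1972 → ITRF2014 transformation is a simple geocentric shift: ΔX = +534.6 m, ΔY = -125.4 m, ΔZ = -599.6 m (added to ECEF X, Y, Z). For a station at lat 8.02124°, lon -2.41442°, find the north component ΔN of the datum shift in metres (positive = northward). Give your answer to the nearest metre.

At φ = 8.02124°, λ = -2.41442°: sin φ = 0.139540, cos φ = 0.990216, sin λ = -0.042127, cos λ = 0.999112.
ΔN = −sin φ cos λ·ΔX − sin φ sin λ·ΔY + cos φ·ΔZ = −(0.139540)(0.999112)(534.6) − (0.139540)(-0.042127)(-125.4) + (0.990216)(-599.6) = -669.00 m.

ΔN = -669 m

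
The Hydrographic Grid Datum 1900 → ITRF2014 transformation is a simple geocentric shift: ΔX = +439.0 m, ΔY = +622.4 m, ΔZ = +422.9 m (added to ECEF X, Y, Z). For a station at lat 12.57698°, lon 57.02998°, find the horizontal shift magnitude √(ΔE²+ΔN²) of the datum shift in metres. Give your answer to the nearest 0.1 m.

248.8 m

The local east axis at (φ, λ) is (−sin λ, cos λ, 0), so ΔE = −sin(57.02998°)·439.0 + cos(57.02998°)·622.4 = -29.59 m.
The local north axis is (−sin φ cos λ, −sin φ sin λ, cos φ), giving ΔN = -52.022 − 113.702 + 412.752 = 247.03 m.
Horizontal magnitude = √(ΔE² + ΔN²) = √((-29.59)² + 247.03²) = 248.79 m.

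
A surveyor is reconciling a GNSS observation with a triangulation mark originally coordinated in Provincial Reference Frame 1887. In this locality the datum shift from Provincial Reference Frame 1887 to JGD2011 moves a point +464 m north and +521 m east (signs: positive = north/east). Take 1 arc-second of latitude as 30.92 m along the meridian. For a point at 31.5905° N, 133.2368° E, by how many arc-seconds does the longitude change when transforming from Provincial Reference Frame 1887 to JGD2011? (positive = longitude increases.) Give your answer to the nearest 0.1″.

Δλ = 19.8″

At latitude 31.5905°, cos φ = 0.851814.
1″ of longitude at this latitude = 30.92 × cos φ = 26.3381 m, so Δλ = 521.0 / 26.3381 = 19.781″.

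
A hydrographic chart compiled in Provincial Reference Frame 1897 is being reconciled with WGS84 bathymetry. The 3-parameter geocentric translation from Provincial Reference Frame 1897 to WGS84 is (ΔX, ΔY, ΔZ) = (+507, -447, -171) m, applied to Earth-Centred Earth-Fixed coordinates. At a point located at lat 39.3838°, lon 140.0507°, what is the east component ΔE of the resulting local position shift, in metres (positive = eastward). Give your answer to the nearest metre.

ΔE = 17 m

The local east axis at (φ, λ) is (−sin λ, cos λ, 0), so ΔE = −sin(140.0507°)·507 + cos(140.0507°)·(-447) = 17.13 m.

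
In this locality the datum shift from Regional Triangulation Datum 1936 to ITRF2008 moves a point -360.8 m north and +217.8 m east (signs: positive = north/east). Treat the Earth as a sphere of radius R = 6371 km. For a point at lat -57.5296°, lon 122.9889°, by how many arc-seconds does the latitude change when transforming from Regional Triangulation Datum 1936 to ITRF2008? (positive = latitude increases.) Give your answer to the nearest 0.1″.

On a sphere of radius R, 1 rad of latitude = R, so Δφ = ΔN / R = -360.8 / 6371000 = -5.6632e-05 rad = -11.681″.

Δφ = -11.7″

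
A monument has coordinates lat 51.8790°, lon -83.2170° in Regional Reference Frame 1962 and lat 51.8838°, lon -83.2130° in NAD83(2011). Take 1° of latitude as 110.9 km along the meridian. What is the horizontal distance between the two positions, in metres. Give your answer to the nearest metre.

599 m

Δφ = 51.8838° − 51.8790° = +0.0048°; Δλ = -83.2130° − -83.2170° = +0.0040°.
ΔN = Δφ × 110900 = 532.3 m; ΔE = Δλ × 110900 × cos(51.8790°) = +0.0040 × 110900 × 0.617324 = 273.8 m.
Distance = √(ΔE² + ΔN²) = √(273.8² + 532.3²) = 598.6 m.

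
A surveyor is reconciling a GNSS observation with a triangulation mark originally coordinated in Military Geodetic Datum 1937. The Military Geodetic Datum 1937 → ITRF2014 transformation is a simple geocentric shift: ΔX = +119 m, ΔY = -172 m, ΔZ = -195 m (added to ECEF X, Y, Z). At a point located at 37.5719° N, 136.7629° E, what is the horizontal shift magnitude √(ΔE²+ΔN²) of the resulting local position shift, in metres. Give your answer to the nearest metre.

53 m

At φ = 37.5719°, λ = 136.7629°: sin φ = 0.609757, cos φ = 0.792589, sin λ = 0.685019, cos λ = -0.728525.
ΔE = −sin λ·ΔX + cos λ·ΔY = −(0.685019)·(119) + (-0.728525)·(-172) = 43.79 m.
ΔN = −sin φ cos λ·ΔX − sin φ sin λ·ΔY + cos φ·ΔZ = −(0.609757)(-0.728525)(119) − (0.609757)(0.685019)(-172) + (0.792589)(-195) = -29.85 m.
Horizontal magnitude = √(ΔE² + ΔN²) = √(43.79² + (-29.85)²) = 52.99 m.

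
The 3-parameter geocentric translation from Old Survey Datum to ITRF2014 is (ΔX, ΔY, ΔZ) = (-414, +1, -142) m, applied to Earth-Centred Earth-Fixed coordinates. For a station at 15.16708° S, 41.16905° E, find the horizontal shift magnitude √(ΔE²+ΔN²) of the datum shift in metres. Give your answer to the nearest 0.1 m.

At φ = -15.16708°, λ = 41.16905°: sin φ = -0.261635, cos φ = 0.965167, sin λ = 0.658283, cos λ = 0.752771.
ΔE = −sin λ·ΔX + cos λ·ΔY = −(0.658283)·(-414) + (0.752771)·(1) = 273.28 m.
ΔN = −sin φ cos λ·ΔX − sin φ sin λ·ΔY + cos φ·ΔZ = −(-0.261635)(0.752771)(-414) − (-0.261635)(0.658283)(1) + (0.965167)(-142) = -218.42 m.
Horizontal magnitude = √(ΔE² + ΔN²) = √(273.28² + (-218.42)²) = 349.84 m.

349.8 m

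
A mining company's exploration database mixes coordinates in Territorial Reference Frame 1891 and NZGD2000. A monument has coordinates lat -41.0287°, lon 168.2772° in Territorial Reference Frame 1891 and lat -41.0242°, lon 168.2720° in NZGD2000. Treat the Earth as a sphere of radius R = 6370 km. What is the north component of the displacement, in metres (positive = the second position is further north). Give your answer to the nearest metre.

Δφ = -41.0242° − -41.0287° = +0.0045°; Δλ = 168.2720° − 168.2772° = -0.0052°.
1° along a meridian = πR/180 = 111177 m.
ΔN = Δφ × 111177 = 500.3 m; ΔE = Δλ × 111177 × cos(-41.0287°) = -0.0052 × 111177 × 0.754381 = -436.1 m.

ΔN = 500 m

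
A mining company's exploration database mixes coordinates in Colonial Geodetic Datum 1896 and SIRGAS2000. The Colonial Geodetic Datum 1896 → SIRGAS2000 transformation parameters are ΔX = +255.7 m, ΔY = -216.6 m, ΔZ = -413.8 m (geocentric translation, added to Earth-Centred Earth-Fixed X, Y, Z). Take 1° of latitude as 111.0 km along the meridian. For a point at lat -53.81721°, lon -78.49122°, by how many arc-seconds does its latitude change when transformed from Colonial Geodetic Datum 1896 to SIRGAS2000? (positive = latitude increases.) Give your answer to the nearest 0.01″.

sin φ = -0.807138, cos φ = 0.590363, sin λ = -0.979894, cos λ = 0.199518.
North component: ΔN = −sin φ cos λ·ΔX − sin φ sin λ·ΔY + cos φ·ΔZ = −(-0.807138)(0.199518)(255.7) − (-0.807138)(-0.979894)(-216.6) + (0.590363)(-413.8) = -31.80 m.
1° of latitude spans 111000 m, so Δφ = -31.80 / 111000 × 3600 = -1.031″.

Δφ = -1.03″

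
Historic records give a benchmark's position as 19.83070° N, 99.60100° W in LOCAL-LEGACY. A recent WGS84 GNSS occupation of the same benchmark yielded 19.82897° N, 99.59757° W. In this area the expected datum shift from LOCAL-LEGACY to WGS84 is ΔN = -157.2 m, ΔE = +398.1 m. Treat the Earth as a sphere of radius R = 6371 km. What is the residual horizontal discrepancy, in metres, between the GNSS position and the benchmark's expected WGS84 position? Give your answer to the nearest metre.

Observed coordinate differences: Δφ = -0.00173°, Δλ = +0.00343°.
Converting to metres (1° lat = 111195 m, cos φ = 0.940699): observed ΔN = -192.4 m, observed ΔE = 358.8 m.
Subtracting the expected shift leaves a residual of -192.4 − (-157.2) = -35.2 m north and 358.8 − (398.1) = -39.3 m east.
Residual distance = √((-35.2)² + (-39.3)²) = 52.8 m.

53 m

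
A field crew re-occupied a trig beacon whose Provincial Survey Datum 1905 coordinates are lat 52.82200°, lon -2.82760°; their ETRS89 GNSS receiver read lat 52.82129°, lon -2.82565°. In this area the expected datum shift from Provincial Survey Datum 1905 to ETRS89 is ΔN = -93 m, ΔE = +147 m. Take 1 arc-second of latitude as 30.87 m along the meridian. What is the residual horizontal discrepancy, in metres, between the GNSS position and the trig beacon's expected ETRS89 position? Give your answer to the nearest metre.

21 m

Observed coordinate differences: Δφ = -0.00071°, Δλ = +0.00195°.
Converting to metres (1° lat = 111132 m, cos φ = 0.604293): observed ΔN = -78.9 m, observed ΔE = 131.0 m.
Subtracting the expected shift leaves a residual of -78.9 − (-93) = 14.1 m north and 131.0 − (147) = -16.0 m east.
Residual distance = √(14.1² + (-16.0)²) = 21.4 m.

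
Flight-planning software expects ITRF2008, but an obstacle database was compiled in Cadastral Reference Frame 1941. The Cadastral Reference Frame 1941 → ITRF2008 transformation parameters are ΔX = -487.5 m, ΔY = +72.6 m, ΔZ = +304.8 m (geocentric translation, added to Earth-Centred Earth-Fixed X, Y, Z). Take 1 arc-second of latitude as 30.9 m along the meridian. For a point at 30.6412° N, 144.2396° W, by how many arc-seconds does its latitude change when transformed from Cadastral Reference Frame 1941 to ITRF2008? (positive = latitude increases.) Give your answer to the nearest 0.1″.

sin φ = 0.509660, cos φ = 0.860376, sin λ = -0.584397, cos λ = -0.811468.
North component: ΔN = −sin φ cos λ·ΔX − sin φ sin λ·ΔY + cos φ·ΔZ = −(0.509660)(-0.811468)(-487.5) − (0.509660)(-0.584397)(72.6) + (0.860376)(304.8) = 82.25 m.
1° of latitude spans 3600 × 30.90 = 111240 m, so Δφ = 82.25 / 111240 × 3600 = 2.662″.

Δφ = 2.7″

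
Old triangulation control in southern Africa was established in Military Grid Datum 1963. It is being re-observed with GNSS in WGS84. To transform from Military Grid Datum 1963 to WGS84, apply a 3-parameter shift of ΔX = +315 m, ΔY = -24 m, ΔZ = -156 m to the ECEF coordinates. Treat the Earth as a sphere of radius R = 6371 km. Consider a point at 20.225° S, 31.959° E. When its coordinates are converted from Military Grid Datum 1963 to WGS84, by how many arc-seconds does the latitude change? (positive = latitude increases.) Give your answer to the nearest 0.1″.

sin φ = -0.345708, cos φ = 0.938342, sin λ = 0.529312, cos λ = 0.848427.
North component: ΔN = −sin φ cos λ·ΔX − sin φ sin λ·ΔY + cos φ·ΔZ = −(-0.345708)(0.848427)(315) − (-0.345708)(0.529312)(-24) + (0.938342)(-156) = -58.38 m.
1° of latitude spans πR/180 = 111195 m, so Δφ = -58.38 / 111195 × 3600 = -1.890″.

Δφ = -1.9″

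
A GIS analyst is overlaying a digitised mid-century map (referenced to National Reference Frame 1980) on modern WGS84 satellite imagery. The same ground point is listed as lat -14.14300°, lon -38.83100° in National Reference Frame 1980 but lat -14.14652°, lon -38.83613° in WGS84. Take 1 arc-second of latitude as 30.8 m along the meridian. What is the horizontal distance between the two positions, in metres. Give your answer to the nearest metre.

Δφ = -14.14652° − -14.14300° = -0.00352°; Δλ = -38.83613° − -38.83100° = -0.00513°.
1° of latitude = 3600 × 30.80 = 110880 m.
ΔN = Δφ × 110880 = -390.3 m; ΔE = Δλ × 110880 × cos(-14.14300°) = -0.00513 × 110880 × 0.969689 = -551.6 m.
Distance = √(ΔE² + ΔN²) = √((-551.6)² + (-390.3)²) = 675.7 m.

676 m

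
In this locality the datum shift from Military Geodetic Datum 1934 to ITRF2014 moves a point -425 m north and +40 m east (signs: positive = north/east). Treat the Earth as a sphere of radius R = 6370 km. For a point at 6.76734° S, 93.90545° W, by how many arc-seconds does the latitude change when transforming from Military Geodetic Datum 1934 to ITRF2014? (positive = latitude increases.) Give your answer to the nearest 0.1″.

Δφ = -13.8″

On a sphere of radius R, 1 rad of latitude = R, so Δφ = ΔN / R = -425.0 / 6370000 = -6.6719e-05 rad = -13.762″.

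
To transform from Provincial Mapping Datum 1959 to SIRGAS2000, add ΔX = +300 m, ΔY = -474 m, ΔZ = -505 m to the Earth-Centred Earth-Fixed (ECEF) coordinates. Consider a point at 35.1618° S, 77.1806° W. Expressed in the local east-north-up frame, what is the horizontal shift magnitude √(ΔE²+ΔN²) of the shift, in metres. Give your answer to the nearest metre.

At φ = -35.1618°, λ = -77.1806°: sin φ = -0.575887, cos φ = 0.817529, sin λ = -0.975074, cos λ = 0.221879.
ΔE = −sin λ·ΔX + cos λ·ΔY = −(-0.975074)·(300) + (0.221879)·(-474) = 187.35 m.
ΔN = −sin φ cos λ·ΔX − sin φ sin λ·ΔY + cos φ·ΔZ = −(-0.575887)(0.221879)(300) − (-0.575887)(-0.975074)(-474) + (0.817529)(-505) = -108.35 m.
Horizontal magnitude = √(ΔE² + ΔN²) = √(187.35² + (-108.35)²) = 216.43 m.

216 m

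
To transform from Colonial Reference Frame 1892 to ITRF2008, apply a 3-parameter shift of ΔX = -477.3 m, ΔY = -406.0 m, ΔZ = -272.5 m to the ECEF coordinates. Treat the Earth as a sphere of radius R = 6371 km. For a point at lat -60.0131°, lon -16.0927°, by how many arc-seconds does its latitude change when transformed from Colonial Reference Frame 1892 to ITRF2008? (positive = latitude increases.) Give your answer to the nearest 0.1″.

sin φ = -0.866140, cos φ = 0.499802, sin λ = -0.277192, cos λ = 0.960814.
North component: ΔN = −sin φ cos λ·ΔX − sin φ sin λ·ΔY + cos φ·ΔZ = −(-0.866140)(0.960814)(-477.3) − (-0.866140)(-0.277192)(-406.0) + (0.499802)(-272.5) = -435.93 m.
1° of latitude spans πR/180 = 111195 m, so Δφ = -435.93 / 111195 × 3600 = -14.113″.

Δφ = -14.1″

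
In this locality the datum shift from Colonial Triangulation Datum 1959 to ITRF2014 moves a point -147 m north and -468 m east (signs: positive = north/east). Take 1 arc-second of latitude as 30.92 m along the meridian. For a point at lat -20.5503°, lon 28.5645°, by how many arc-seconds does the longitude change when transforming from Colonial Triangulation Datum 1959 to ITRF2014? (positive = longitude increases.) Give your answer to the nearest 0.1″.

At latitude -20.5503°, cos φ = 0.936364.
1″ of longitude at this latitude = 30.92 × cos φ = 28.9524 m, so Δλ = -468.0 / 28.9524 = -16.164″.

Δλ = -16.2″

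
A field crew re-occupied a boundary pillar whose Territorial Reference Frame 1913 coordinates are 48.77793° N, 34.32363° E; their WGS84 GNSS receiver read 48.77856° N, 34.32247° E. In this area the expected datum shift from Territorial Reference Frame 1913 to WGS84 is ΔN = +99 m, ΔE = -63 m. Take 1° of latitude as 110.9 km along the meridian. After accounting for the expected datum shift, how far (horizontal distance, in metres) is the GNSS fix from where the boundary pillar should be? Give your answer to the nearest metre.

36 m

Observed coordinate differences: Δφ = +0.00063°, Δλ = -0.00116°.
Converting to metres (1° lat = 110900 m, cos φ = 0.658979): observed ΔN = 69.9 m, observed ΔE = -84.8 m.
Subtracting the expected shift leaves a residual of 69.9 − (99) = -29.1 m north and -84.8 − (-63) = -21.8 m east.
Residual distance = √((-29.1)² + (-21.8)²) = 36.4 m.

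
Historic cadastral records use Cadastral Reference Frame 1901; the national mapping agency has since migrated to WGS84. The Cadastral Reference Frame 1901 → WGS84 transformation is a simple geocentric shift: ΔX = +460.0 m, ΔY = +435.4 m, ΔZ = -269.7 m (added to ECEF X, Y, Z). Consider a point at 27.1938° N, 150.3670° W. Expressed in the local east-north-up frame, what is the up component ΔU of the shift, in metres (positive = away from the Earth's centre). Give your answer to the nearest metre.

ΔU = -670 m

The local up (radial) axis is (cos φ cos λ, cos φ sin λ, sin φ), giving ΔU = -355.641 − 191.484 − 123.253 = -670.38 m.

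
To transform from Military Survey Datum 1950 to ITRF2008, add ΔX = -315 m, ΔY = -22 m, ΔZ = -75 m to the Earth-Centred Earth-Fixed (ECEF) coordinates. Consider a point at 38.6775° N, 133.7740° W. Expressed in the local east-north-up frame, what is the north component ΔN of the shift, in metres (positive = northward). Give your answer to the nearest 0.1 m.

At φ = 38.6775°, λ = -133.7740°: sin φ = 0.624936, cos φ = 0.780676, sin λ = -0.722074, cos λ = -0.691816.
ΔN = −sin φ cos λ·ΔX − sin φ sin λ·ΔY + cos φ·ΔZ = −(0.624936)(-0.691816)(-315) − (0.624936)(-0.722074)(-22) + (0.780676)(-75) = -204.67 m.

ΔN = -204.7 m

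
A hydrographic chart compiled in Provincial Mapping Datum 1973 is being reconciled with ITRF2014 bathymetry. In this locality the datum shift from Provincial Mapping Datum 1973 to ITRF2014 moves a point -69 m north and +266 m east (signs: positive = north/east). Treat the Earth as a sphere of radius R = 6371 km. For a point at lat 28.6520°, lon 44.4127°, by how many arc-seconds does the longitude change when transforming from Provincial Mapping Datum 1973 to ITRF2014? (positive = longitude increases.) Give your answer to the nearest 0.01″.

Δλ = 9.81″

At latitude 28.6520°, cos φ = 0.877548.
One radian of longitude at latitude φ spans R cos φ, so Δλ = ΔE / (R cos φ) = 266.0 / (6371000 × 0.877548) = 4.7578e-05 rad = 9.814″.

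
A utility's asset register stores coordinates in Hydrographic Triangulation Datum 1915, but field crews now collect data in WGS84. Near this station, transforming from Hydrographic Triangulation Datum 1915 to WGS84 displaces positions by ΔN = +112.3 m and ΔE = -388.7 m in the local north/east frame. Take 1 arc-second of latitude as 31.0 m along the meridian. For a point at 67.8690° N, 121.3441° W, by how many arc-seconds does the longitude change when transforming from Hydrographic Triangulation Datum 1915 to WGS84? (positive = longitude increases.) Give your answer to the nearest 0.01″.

Δλ = -33.28″

At latitude 67.8690°, cos φ = 0.376726.
1″ of longitude at this latitude = 31.00 × cos φ = 11.6785 m, so Δλ = -388.7 / 11.6785 = -33.283″.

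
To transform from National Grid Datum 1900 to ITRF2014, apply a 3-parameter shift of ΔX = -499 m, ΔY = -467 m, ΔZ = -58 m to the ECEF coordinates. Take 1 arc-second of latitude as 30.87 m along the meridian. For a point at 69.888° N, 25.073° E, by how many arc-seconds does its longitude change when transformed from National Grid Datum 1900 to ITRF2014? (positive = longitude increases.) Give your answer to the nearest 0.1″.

sin φ = 0.939022, cos φ = 0.343856, sin λ = 0.423773, cos λ = 0.905769.
East component: ΔE = −sin λ·ΔX + cos λ·ΔY = −(0.423773)(-499) + (0.905769)(-467) = -211.53 m.
1° of latitude spans 3600 × 30.87 = 111132 m; at latitude φ, 1° of longitude spans that × cos φ = 38213.4 m, so Δλ = -211.53 / 38213.4 × 3600 = -19.928″.

Δλ = -19.9″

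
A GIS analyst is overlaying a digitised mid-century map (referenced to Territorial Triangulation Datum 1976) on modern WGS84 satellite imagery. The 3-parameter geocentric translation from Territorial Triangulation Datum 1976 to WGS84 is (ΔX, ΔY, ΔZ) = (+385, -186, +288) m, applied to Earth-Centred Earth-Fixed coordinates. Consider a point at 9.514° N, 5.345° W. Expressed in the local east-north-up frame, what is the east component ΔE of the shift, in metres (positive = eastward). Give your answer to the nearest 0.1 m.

At φ = 9.514°, λ = -5.345°: sin φ = 0.165289, cos φ = 0.986245, sin λ = -0.093153, cos λ = 0.995652.
ΔE = −sin λ·ΔX + cos λ·ΔY = −(-0.093153)·(385) + (0.995652)·(-186) = -149.33 m.

ΔE = -149.3 m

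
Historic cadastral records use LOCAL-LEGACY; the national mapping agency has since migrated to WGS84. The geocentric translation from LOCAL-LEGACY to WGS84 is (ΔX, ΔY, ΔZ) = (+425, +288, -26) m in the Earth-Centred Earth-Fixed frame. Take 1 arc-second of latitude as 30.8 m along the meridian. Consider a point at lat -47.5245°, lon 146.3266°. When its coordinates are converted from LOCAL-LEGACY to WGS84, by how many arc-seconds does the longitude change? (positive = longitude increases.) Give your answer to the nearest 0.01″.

sin φ = -0.737566, cos φ = 0.675275, sin λ = 0.554458, cos λ = -0.832212.
East component: ΔE = −sin λ·ΔX + cos λ·ΔY = −(0.554458)(425) + (-0.832212)(288) = -475.32 m.
1° of latitude spans 3600 × 30.80 = 110880 m; at latitude φ, 1° of longitude spans that × cos φ = 74874.5 m, so Δλ = -475.32 / 74874.5 × 3600 = -22.854″.

Δλ = -22.85″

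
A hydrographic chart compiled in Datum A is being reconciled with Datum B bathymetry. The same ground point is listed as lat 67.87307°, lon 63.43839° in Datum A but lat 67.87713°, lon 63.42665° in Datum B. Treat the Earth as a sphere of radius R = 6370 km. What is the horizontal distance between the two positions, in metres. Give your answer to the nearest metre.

Δφ = 67.87713° − 67.87307° = +0.00406°; Δλ = 63.42665° − 63.43839° = -0.01174°.
1° along a meridian = πR/180 = 111177 m.
ΔN = Δφ × 111177 = 451.4 m; ΔE = Δλ × 111177 × cos(67.87307°) = -0.01174 × 111177 × 0.376660 = -491.6 m.
Distance = √(ΔE² + ΔN²) = √((-491.6)² + 451.4²) = 667.4 m.

667 m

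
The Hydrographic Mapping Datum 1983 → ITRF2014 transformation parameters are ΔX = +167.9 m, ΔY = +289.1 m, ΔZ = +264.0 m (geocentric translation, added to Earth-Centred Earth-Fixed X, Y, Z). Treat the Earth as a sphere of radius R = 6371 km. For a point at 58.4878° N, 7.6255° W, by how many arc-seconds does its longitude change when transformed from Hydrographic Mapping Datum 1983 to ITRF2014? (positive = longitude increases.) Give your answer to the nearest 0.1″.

sin φ = 0.852529, cos φ = 0.522680, sin λ = -0.132698, cos λ = 0.991157.
East component: ΔE = −sin λ·ΔX + cos λ·ΔY = −(-0.132698)(167.9) + (0.991157)(289.1) = 308.82 m.
1° of latitude spans πR/180 = 111195 m; at latitude φ, 1° of longitude spans that × cos φ = 58119.4 m, so Δλ = 308.82 / 58119.4 × 3600 = 19.129″.

Δλ = 19.1″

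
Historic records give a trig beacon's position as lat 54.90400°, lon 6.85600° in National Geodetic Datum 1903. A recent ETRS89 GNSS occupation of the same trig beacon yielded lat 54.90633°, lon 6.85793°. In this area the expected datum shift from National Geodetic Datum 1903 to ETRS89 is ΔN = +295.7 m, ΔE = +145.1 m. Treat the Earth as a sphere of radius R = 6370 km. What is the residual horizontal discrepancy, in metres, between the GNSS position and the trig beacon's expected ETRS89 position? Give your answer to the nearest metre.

43 m

Observed coordinate differences: Δφ = +0.00233°, Δλ = +0.00193°.
Converting to metres (1° lat = 111177 m, cos φ = 0.574948): observed ΔN = 259.0 m, observed ΔE = 123.4 m.
Subtracting the expected shift leaves a residual of 259.0 − (295.7) = -36.7 m north and 123.4 − (145.1) = -21.7 m east.
Residual distance = √((-36.7)² + (-21.7)²) = 42.6 m.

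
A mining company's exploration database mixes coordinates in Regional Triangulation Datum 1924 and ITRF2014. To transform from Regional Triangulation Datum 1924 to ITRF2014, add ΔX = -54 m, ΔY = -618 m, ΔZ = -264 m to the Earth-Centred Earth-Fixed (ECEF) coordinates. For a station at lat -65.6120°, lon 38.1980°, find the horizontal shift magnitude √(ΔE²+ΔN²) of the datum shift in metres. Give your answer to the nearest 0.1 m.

The local east axis at (φ, λ) is (−sin λ, cos λ, 0), so ΔE = −sin(38.1980°)·(-54) + cos(38.1980°)·(-618) = -452.28 m.
The local north axis is (−sin φ cos λ, −sin φ sin λ, cos φ), giving ΔN = -38.651 − 348.059 − 109.009 = -495.72 m.
Horizontal magnitude = √(ΔE² + ΔN²) = √((-452.28)² + (-495.72)²) = 671.04 m.

671.0 m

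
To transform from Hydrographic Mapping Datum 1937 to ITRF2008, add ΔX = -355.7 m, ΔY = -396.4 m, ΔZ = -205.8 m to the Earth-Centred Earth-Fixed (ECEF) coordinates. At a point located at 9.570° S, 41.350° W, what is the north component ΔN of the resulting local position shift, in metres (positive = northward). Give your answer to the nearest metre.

ΔN = -204 m

At φ = -9.570°, λ = -41.350°: sin φ = -0.166252, cos φ = 0.986083, sin λ = -0.660657, cos λ = 0.750688.
ΔN = −sin φ cos λ·ΔX − sin φ sin λ·ΔY + cos φ·ΔZ = −(-0.166252)(0.750688)(-355.7) − (-0.166252)(-0.660657)(-396.4) + (0.986083)(-205.8) = -203.79 m.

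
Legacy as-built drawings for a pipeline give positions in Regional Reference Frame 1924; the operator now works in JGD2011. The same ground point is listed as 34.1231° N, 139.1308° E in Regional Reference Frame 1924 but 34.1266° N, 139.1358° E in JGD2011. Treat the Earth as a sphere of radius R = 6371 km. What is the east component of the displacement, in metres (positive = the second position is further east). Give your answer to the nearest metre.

ΔE = 460 m

Δφ = 34.1266° − 34.1231° = +0.0035°; Δλ = 139.1358° − 139.1308° = +0.0050°.
1° along a meridian = πR/180 = 111195 m.
ΔN = Δφ × 111195 = 389.2 m; ΔE = Δλ × 111195 × cos(34.1231°) = +0.0050 × 111195 × 0.827834 = 460.3 m.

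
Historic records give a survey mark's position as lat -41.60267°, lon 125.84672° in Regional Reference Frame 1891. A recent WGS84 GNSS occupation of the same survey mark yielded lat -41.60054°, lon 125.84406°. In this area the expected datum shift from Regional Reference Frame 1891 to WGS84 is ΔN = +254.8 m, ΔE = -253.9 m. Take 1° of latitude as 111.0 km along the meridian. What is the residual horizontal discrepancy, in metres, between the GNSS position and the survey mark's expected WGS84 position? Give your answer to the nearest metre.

Observed coordinate differences: Δφ = +0.00213°, Δλ = -0.00266°.
Converting to metres (1° lat = 111000 m, cos φ = 0.747767): observed ΔN = 236.4 m, observed ΔE = -220.8 m.
Subtracting the expected shift leaves a residual of 236.4 − (254.8) = -18.4 m north and -220.8 − (-253.9) = 33.1 m east.
Residual distance = √((-18.4)² + 33.1²) = 37.9 m.

38 m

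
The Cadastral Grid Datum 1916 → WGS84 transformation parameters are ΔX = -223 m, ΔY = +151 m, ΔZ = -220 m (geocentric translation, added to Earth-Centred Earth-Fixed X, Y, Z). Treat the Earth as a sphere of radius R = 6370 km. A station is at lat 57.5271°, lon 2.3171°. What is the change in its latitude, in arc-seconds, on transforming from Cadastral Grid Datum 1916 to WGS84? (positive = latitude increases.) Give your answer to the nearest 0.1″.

Δφ = 2.1″

sin φ = 0.843645, cos φ = 0.536901, sin λ = 0.040430, cos λ = 0.999182.
North component: ΔN = −sin φ cos λ·ΔX − sin φ sin λ·ΔY + cos φ·ΔZ = −(0.843645)(0.999182)(-223) − (0.843645)(0.040430)(151) + (0.536901)(-220) = 64.71 m.
1° of latitude spans πR/180 = 111177 m, so Δφ = 64.71 / 111177 × 3600 = 2.095″.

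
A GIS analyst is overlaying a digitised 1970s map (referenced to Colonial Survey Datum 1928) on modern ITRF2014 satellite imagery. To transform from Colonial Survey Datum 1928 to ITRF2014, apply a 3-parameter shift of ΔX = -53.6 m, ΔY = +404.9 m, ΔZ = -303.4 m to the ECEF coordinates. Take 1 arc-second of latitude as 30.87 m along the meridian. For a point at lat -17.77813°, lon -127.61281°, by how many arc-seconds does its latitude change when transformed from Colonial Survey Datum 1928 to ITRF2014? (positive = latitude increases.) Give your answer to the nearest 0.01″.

Δφ = -12.21″

sin φ = -0.305332, cos φ = 0.952246, sin λ = -0.792153, cos λ = -0.610322.
North component: ΔN = −sin φ cos λ·ΔX − sin φ sin λ·ΔY + cos φ·ΔZ = −(-0.305332)(-0.610322)(-53.6) − (-0.305332)(-0.792153)(404.9) + (0.952246)(-303.4) = -376.86 m.
1° of latitude spans 3600 × 30.87 = 111132 m, so Δφ = -376.86 / 111132 × 3600 = -12.208″.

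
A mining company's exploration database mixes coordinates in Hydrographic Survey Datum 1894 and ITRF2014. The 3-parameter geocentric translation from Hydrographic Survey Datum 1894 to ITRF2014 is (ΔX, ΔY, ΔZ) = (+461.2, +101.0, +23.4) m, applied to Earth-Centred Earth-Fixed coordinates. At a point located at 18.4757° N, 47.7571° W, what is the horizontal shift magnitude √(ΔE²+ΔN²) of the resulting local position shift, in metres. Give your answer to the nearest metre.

At φ = 18.4757°, λ = -47.7571°: sin φ = 0.316902, cos φ = 0.948458, sin λ = -0.740301, cos λ = 0.672275.
ΔE = −sin λ·ΔX + cos λ·ΔY = −(-0.740301)·(461.2) + (0.672275)·(101.0) = 409.33 m.
ΔN = −sin φ cos λ·ΔX − sin φ sin λ·ΔY + cos φ·ΔZ = −(0.316902)(0.672275)(461.2) − (0.316902)(-0.740301)(101.0) + (0.948458)(23.4) = -52.37 m.
Horizontal magnitude = √(ΔE² + ΔN²) = √(409.33² + (-52.37)²) = 412.66 m.

413 m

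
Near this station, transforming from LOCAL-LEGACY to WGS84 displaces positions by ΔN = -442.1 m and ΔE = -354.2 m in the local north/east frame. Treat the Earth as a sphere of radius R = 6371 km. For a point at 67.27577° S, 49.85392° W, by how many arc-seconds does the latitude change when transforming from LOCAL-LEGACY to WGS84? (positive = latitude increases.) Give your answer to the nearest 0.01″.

On a sphere of radius R, 1 rad of latitude = R, so Δφ = ΔN / R = -442.1 / 6371000 = -6.9393e-05 rad = -14.313″.

Δφ = -14.31″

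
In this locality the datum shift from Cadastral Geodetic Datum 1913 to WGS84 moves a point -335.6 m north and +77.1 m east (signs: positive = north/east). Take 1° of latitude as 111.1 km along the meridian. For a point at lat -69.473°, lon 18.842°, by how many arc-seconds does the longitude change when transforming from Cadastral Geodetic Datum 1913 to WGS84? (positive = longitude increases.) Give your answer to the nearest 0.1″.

At latitude -69.473°, cos φ = 0.350649.
1° of longitude at this latitude = 111.1 × cos φ = 38.96 km, so Δλ = 77.1 / 38957.1 = 0.0019791° = 7.125″.

Δλ = 7.1″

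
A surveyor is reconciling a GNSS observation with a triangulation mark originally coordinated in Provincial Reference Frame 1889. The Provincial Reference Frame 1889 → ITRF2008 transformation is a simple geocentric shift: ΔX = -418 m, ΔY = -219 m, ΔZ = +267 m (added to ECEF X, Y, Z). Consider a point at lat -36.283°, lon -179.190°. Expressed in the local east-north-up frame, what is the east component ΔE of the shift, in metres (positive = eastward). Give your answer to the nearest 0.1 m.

At φ = -36.283°, λ = -179.190°: sin φ = -0.591774, cos φ = 0.806104, sin λ = -0.014137, cos λ = -0.999900.
ΔE = −sin λ·ΔX + cos λ·ΔY = −(-0.014137)·(-418) + (-0.999900)·(-219) = 213.07 m.

ΔE = 213.1 m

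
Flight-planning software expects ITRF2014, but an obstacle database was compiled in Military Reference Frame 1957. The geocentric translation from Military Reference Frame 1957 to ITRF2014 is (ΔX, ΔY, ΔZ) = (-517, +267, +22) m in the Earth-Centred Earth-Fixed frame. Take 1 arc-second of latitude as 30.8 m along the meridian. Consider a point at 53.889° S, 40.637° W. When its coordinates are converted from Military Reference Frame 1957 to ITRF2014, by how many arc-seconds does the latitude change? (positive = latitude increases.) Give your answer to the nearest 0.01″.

Δφ = -14.43″

sin φ = -0.807877, cos φ = 0.589351, sin λ = -0.651264, cos λ = 0.758851.
North component: ΔN = −sin φ cos λ·ΔX − sin φ sin λ·ΔY + cos φ·ΔZ = −(-0.807877)(0.758851)(-517) − (-0.807877)(-0.651264)(267) + (0.589351)(22) = -444.46 m.
1° of latitude spans 3600 × 30.80 = 110880 m, so Δφ = -444.46 / 110880 × 3600 = -14.431″.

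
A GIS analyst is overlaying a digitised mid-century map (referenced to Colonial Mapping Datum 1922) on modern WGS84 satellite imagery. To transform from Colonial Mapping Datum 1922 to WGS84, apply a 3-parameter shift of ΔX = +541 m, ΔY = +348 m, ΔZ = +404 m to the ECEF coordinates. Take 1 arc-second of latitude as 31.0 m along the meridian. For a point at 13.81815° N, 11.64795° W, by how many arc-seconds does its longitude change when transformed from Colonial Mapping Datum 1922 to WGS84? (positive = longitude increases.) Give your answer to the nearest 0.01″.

Δλ = 14.95″

sin φ = 0.238841, cos φ = 0.971059, sin λ = -0.201898, cos λ = 0.979407.
East component: ΔE = −sin λ·ΔX + cos λ·ΔY = −(-0.201898)(541) + (0.979407)(348) = 450.06 m.
1° of latitude spans 3600 × 31.00 = 111600 m; at latitude φ, 1° of longitude spans that × cos φ = 108370.1 m, so Δλ = 450.06 / 108370.1 × 3600 = 14.951″.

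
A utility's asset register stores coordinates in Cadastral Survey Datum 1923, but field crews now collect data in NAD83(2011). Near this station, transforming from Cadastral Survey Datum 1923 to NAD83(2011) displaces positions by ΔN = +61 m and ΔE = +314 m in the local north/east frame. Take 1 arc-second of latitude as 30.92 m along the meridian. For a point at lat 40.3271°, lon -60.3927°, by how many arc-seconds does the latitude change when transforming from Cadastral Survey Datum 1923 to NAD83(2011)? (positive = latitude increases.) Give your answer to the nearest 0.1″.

Δφ = 2.0″

1″ of latitude = 30.92 m, so Δφ = 61.0 / 30.92 = 1.973″.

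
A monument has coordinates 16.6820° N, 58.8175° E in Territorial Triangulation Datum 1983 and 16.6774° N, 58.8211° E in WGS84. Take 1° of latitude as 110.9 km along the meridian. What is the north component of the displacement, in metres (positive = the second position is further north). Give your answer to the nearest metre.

ΔN = -510 m

Δφ = 16.6774° − 16.6820° = -0.0046°; Δλ = 58.8211° − 58.8175° = +0.0036°.
ΔN = Δφ × 110900 = -510.1 m; ΔE = Δλ × 110900 × cos(16.6820°) = +0.0036 × 110900 × 0.957913 = 382.4 m.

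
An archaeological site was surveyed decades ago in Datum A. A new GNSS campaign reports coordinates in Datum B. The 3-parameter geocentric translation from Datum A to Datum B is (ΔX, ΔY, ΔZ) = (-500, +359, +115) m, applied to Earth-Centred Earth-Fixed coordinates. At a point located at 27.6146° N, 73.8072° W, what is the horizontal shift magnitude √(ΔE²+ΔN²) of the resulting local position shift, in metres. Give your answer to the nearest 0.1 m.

At φ = 27.6146°, λ = -73.8072°: sin φ = 0.463522, cos φ = 0.886085, sin λ = -0.960329, cos λ = 0.278870.
ΔE = −sin λ·ΔX + cos λ·ΔY = −(-0.960329)·(-500) + (0.278870)·(359) = -380.05 m.
ΔN = −sin φ cos λ·ΔX − sin φ sin λ·ΔY + cos φ·ΔZ = −(0.463522)(0.278870)(-500) − (0.463522)(-0.960329)(359) + (0.886085)(115) = 326.33 m.
Horizontal magnitude = √(ΔE² + ΔN²) = √((-380.05)² + 326.33²) = 500.93 m.

500.9 m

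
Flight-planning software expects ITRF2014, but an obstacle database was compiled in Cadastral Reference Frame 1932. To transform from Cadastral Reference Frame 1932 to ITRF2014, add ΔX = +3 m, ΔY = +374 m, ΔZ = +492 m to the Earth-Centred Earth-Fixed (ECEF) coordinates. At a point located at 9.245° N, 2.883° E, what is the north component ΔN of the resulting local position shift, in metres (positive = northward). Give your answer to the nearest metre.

ΔN = 482 m

The local north axis is (−sin φ cos λ, −sin φ sin λ, cos φ), giving ΔN = -0.481 − 3.022 + 485.609 = 482.11 m.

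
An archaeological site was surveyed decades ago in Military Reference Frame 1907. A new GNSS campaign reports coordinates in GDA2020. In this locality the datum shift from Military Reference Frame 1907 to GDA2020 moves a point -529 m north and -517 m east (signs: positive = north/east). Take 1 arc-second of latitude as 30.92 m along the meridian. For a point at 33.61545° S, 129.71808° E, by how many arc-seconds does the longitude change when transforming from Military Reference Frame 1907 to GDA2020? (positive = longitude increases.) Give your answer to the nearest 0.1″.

Δλ = -20.1″

At latitude -33.61545°, cos φ = 0.832772.
1″ of longitude at this latitude = 30.92 × cos φ = 25.7493 m, so Δλ = -517.0 / 25.7493 = -20.078″.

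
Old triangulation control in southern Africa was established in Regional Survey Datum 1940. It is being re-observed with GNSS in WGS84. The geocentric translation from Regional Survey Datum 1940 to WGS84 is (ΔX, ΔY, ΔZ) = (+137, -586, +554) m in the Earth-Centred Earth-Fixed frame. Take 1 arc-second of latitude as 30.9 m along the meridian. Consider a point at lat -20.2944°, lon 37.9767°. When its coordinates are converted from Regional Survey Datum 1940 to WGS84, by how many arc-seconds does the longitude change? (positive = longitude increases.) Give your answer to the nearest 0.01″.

Δλ = -18.85″

sin φ = -0.346844, cos φ = 0.937923, sin λ = 0.615341, cos λ = 0.788261.
East component: ΔE = −sin λ·ΔX + cos λ·ΔY = −(0.615341)(137) + (0.788261)(-586) = -546.22 m.
1° of latitude spans 3600 × 30.90 = 111240 m; at latitude φ, 1° of longitude spans that × cos φ = 104334.5 m, so Δλ = -546.22 / 104334.5 × 3600 = -18.847″.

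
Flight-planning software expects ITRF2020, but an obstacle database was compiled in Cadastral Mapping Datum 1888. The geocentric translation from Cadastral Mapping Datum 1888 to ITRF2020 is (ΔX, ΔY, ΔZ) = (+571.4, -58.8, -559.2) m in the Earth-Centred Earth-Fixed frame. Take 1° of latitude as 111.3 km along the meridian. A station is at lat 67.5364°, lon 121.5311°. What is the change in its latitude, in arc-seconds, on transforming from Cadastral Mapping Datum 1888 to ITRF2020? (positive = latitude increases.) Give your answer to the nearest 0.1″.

Δφ = 3.5″

sin φ = 0.924122, cos φ = 0.382096, sin λ = 0.852356, cos λ = -0.522961.
North component: ΔN = −sin φ cos λ·ΔX − sin φ sin λ·ΔY + cos φ·ΔZ = −(0.924122)(-0.522961)(571.4) − (0.924122)(0.852356)(-58.8) + (0.382096)(-559.2) = 108.79 m.
1° of latitude spans 111300 m, so Δφ = 108.79 / 111300 × 3600 = 3.519″.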